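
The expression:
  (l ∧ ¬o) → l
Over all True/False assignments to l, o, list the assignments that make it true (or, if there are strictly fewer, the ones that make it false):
is always true.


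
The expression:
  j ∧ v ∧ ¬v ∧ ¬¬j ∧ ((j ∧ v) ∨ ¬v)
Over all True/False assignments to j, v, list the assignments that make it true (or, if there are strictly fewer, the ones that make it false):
is never true.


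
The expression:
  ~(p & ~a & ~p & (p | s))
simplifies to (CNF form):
True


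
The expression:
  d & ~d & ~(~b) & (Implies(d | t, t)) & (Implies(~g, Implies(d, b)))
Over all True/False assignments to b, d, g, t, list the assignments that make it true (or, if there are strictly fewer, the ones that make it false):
is never true.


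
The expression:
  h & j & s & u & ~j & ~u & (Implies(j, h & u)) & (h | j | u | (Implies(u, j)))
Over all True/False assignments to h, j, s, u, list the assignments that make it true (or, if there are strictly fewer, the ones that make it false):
is never true.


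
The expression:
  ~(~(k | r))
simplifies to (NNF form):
k | r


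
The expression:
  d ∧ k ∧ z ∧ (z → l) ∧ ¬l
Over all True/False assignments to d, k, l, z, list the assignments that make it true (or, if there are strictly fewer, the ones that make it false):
is never true.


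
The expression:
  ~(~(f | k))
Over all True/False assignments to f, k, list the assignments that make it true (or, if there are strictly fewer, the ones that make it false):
is false only for:
  f=False, k=False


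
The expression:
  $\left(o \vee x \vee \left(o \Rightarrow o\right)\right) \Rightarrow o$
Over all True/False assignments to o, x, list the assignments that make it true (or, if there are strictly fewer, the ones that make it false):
is true only for:
  o=True, x=False;
  o=True, x=True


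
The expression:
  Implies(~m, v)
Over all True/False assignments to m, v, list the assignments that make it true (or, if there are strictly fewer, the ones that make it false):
is false only for:
  m=False, v=False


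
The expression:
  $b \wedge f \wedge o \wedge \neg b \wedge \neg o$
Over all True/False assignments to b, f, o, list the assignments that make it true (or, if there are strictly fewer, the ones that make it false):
is never true.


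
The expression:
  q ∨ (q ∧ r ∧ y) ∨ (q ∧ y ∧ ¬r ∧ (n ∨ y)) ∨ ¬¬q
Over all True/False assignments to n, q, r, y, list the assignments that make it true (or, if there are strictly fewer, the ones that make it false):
is true only for:
  n=False, q=True, r=False, y=False;
  n=False, q=True, r=False, y=True;
  n=False, q=True, r=True, y=False;
  n=False, q=True, r=True, y=True;
  n=True, q=True, r=False, y=False;
  n=True, q=True, r=False, y=True;
  n=True, q=True, r=True, y=False;
  n=True, q=True, r=True, y=True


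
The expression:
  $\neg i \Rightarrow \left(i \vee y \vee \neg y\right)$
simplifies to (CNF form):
$\text{True}$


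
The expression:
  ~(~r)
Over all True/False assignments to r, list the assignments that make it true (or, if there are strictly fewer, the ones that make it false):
is true only for:
  r=True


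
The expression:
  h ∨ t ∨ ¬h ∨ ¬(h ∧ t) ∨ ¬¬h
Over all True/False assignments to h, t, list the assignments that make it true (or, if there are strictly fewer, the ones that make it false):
is always true.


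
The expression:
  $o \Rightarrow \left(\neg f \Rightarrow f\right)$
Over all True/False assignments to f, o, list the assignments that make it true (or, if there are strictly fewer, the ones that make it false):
is false only for:
  f=False, o=True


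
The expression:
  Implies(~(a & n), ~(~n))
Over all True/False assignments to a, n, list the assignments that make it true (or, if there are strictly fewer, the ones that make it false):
is true only for:
  a=False, n=True;
  a=True, n=True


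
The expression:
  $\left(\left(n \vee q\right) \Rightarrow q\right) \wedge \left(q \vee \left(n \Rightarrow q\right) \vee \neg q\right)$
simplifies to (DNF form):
$q \vee \neg n$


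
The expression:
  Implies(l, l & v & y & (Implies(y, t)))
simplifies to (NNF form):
~l | (t & v & y)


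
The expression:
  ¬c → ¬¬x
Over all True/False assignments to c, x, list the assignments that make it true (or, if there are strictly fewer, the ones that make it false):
is false only for:
  c=False, x=False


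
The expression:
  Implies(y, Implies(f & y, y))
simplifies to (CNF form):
True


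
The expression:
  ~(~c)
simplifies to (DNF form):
c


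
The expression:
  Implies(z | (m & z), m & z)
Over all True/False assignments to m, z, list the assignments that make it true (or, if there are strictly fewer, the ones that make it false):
is false only for:
  m=False, z=True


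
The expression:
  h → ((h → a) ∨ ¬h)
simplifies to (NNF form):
a ∨ ¬h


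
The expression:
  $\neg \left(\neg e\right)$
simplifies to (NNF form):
$e$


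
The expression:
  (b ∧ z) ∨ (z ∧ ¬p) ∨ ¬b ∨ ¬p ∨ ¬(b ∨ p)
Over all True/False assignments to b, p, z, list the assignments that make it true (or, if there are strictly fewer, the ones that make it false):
is false only for:
  b=True, p=True, z=False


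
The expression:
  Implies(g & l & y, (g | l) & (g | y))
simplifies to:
True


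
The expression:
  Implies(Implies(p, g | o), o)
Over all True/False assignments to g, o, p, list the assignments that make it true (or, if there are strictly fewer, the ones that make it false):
is false only for:
  g=False, o=False, p=False;
  g=True, o=False, p=False;
  g=True, o=False, p=True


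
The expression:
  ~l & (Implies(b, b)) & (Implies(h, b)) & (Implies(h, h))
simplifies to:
~l & (b | ~h)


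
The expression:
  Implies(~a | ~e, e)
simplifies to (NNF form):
e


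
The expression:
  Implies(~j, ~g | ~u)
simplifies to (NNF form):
j | ~g | ~u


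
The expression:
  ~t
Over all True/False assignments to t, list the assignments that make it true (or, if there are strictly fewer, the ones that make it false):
is true only for:
  t=False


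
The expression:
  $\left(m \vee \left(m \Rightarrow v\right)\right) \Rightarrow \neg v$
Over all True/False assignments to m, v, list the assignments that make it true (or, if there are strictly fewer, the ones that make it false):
is true only for:
  m=False, v=False;
  m=True, v=False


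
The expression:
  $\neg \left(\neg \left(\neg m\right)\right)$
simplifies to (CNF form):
$\neg m$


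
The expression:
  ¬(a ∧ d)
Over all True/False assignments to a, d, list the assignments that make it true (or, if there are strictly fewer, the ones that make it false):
is false only for:
  a=True, d=True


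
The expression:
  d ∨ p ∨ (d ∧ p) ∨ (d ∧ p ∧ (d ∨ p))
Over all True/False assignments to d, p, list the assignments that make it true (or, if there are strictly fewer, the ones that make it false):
is false only for:
  d=False, p=False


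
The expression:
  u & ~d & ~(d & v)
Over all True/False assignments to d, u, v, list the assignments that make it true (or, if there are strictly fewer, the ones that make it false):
is true only for:
  d=False, u=True, v=False;
  d=False, u=True, v=True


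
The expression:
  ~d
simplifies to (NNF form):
~d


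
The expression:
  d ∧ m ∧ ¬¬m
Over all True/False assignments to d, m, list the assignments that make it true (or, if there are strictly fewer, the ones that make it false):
is true only for:
  d=True, m=True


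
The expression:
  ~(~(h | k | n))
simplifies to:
h | k | n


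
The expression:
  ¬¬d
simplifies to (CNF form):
d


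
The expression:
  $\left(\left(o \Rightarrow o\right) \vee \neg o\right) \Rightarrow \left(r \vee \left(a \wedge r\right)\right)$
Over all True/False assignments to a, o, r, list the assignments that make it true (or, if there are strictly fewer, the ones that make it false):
is true only for:
  a=False, o=False, r=True;
  a=False, o=True, r=True;
  a=True, o=False, r=True;
  a=True, o=True, r=True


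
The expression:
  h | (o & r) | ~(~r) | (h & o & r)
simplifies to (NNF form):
h | r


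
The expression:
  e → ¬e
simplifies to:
¬e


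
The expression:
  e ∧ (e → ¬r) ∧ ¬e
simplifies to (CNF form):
False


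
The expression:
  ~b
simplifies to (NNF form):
~b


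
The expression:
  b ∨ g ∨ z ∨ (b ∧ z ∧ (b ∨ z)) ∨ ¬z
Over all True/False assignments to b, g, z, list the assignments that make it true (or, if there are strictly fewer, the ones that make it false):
is always true.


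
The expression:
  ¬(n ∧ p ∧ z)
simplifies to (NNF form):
¬n ∨ ¬p ∨ ¬z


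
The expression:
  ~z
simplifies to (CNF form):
~z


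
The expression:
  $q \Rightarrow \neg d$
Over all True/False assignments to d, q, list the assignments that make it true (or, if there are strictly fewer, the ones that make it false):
is false only for:
  d=True, q=True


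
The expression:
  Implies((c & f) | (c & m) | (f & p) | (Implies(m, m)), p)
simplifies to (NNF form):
p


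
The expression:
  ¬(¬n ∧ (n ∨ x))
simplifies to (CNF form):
n ∨ ¬x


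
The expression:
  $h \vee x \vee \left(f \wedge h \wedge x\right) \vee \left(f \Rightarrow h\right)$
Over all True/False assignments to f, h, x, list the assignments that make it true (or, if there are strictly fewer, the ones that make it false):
is false only for:
  f=True, h=False, x=False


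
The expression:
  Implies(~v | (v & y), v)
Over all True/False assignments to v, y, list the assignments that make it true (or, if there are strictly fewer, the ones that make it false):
is true only for:
  v=True, y=False;
  v=True, y=True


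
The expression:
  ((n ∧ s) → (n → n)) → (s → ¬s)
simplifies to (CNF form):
¬s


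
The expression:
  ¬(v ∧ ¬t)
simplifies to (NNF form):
t ∨ ¬v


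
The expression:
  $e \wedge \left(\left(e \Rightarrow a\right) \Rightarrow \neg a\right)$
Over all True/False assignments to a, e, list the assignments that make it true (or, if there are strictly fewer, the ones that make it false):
is true only for:
  a=False, e=True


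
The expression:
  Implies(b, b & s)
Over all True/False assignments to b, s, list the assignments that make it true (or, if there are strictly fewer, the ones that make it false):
is false only for:
  b=True, s=False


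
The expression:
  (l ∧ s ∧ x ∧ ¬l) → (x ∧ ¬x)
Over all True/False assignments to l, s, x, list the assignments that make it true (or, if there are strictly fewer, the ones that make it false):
is always true.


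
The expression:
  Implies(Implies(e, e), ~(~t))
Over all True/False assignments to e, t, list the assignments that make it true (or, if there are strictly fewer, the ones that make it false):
is true only for:
  e=False, t=True;
  e=True, t=True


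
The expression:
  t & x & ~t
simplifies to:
False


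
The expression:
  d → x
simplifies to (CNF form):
x ∨ ¬d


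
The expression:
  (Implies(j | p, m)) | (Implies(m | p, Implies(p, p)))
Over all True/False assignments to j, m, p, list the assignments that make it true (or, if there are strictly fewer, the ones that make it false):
is always true.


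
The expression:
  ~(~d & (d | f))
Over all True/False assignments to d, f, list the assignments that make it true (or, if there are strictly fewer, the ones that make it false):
is false only for:
  d=False, f=True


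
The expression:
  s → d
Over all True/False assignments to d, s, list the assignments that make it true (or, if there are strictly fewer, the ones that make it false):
is false only for:
  d=False, s=True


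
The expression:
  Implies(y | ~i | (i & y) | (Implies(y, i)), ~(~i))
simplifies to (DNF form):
i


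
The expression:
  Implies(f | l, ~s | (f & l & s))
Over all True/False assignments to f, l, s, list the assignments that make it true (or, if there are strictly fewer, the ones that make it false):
is false only for:
  f=False, l=True, s=True;
  f=True, l=False, s=True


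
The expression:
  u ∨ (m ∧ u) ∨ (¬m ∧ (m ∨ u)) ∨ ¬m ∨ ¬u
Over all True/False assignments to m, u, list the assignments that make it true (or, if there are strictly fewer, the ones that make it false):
is always true.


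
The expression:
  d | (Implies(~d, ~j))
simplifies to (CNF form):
d | ~j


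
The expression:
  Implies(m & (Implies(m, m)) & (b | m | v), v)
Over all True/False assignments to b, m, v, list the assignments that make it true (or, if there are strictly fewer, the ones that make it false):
is false only for:
  b=False, m=True, v=False;
  b=True, m=True, v=False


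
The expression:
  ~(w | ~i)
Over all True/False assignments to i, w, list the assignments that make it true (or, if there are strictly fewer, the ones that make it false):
is true only for:
  i=True, w=False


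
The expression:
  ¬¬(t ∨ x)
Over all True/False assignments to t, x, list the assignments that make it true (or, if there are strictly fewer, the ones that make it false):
is false only for:
  t=False, x=False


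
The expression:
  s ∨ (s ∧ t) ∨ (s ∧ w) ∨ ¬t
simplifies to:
s ∨ ¬t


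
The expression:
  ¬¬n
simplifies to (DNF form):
n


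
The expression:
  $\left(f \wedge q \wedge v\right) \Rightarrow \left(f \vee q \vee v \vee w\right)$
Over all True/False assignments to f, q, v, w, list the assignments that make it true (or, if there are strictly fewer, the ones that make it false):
is always true.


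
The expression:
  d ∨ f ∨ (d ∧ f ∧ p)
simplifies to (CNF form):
d ∨ f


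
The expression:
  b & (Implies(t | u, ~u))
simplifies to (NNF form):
b & ~u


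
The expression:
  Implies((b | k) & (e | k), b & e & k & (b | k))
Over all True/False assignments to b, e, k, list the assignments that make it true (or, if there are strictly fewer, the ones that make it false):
is true only for:
  b=False, e=False, k=False;
  b=False, e=True, k=False;
  b=True, e=False, k=False;
  b=True, e=True, k=True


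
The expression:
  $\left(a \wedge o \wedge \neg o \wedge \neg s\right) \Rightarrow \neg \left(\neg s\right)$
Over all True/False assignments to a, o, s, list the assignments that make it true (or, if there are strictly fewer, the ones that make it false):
is always true.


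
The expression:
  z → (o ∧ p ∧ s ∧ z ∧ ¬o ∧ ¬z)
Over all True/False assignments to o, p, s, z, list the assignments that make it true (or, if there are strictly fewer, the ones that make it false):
is true only for:
  o=False, p=False, s=False, z=False;
  o=False, p=False, s=True, z=False;
  o=False, p=True, s=False, z=False;
  o=False, p=True, s=True, z=False;
  o=True, p=False, s=False, z=False;
  o=True, p=False, s=True, z=False;
  o=True, p=True, s=False, z=False;
  o=True, p=True, s=True, z=False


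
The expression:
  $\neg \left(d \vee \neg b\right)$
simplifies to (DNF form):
$b \wedge \neg d$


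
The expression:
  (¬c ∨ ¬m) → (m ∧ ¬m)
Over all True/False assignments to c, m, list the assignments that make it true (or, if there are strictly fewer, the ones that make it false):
is true only for:
  c=True, m=True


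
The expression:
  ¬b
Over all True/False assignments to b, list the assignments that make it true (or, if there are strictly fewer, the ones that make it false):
is true only for:
  b=False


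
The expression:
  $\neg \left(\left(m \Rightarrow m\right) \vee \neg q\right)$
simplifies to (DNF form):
$\text{False}$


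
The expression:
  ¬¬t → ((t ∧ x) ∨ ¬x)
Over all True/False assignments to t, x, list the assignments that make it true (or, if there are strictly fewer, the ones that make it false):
is always true.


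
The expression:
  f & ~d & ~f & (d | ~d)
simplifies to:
False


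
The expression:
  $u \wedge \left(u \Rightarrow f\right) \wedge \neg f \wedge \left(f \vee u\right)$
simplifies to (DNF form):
$\text{False}$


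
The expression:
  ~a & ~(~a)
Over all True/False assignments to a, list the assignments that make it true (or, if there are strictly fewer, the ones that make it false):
is never true.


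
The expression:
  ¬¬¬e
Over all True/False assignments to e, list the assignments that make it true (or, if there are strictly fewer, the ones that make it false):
is true only for:
  e=False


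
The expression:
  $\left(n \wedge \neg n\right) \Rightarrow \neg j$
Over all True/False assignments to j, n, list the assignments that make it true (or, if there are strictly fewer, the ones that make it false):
is always true.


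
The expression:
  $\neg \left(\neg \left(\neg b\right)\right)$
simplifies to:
$\neg b$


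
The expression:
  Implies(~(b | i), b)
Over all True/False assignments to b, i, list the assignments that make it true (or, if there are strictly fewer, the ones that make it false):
is false only for:
  b=False, i=False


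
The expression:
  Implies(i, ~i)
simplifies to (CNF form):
~i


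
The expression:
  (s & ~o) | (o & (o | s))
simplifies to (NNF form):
o | s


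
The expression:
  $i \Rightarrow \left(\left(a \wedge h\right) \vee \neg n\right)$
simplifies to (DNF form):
$\left(a \wedge h\right) \vee \neg i \vee \neg n$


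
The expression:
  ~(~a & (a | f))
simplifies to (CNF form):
a | ~f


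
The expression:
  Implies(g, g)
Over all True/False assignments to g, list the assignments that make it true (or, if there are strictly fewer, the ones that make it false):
is always true.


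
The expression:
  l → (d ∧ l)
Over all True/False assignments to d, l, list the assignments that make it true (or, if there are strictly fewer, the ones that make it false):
is false only for:
  d=False, l=True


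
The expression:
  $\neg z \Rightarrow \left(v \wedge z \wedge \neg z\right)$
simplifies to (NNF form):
$z$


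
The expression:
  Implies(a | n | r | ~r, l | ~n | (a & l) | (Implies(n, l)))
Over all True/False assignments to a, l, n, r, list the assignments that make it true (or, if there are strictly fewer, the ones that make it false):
is false only for:
  a=False, l=False, n=True, r=False;
  a=False, l=False, n=True, r=True;
  a=True, l=False, n=True, r=False;
  a=True, l=False, n=True, r=True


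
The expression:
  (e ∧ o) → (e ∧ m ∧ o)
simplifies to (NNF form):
m ∨ ¬e ∨ ¬o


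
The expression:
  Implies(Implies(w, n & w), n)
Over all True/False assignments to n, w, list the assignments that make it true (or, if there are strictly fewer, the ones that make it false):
is false only for:
  n=False, w=False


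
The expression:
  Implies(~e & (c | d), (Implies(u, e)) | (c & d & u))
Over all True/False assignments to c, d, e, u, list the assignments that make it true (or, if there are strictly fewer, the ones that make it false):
is false only for:
  c=False, d=True, e=False, u=True;
  c=True, d=False, e=False, u=True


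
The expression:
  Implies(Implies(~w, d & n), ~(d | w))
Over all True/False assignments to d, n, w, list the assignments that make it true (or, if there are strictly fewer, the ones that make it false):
is true only for:
  d=False, n=False, w=False;
  d=False, n=True, w=False;
  d=True, n=False, w=False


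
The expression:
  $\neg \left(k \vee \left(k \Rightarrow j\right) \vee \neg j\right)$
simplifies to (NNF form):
$\text{False}$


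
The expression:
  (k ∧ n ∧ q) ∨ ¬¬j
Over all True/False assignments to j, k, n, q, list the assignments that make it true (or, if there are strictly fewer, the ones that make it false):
is false only for:
  j=False, k=False, n=False, q=False;
  j=False, k=False, n=False, q=True;
  j=False, k=False, n=True, q=False;
  j=False, k=False, n=True, q=True;
  j=False, k=True, n=False, q=False;
  j=False, k=True, n=False, q=True;
  j=False, k=True, n=True, q=False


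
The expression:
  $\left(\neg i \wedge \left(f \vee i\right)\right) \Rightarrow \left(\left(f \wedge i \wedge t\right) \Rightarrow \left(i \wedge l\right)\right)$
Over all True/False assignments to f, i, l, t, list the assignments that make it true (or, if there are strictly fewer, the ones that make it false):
is always true.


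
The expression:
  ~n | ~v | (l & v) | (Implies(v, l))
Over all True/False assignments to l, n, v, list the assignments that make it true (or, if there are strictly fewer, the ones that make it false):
is false only for:
  l=False, n=True, v=True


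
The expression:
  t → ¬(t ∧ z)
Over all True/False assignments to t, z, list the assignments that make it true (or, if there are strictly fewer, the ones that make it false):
is false only for:
  t=True, z=True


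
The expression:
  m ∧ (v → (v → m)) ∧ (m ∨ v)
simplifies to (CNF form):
m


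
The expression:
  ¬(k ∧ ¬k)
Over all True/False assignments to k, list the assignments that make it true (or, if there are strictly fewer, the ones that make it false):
is always true.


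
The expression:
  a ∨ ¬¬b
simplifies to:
a ∨ b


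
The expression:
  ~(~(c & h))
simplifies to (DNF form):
c & h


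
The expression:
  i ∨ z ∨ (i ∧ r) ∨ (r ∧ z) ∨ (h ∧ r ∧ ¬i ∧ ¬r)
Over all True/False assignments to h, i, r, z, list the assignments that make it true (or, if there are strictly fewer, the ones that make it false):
is false only for:
  h=False, i=False, r=False, z=False;
  h=False, i=False, r=True, z=False;
  h=True, i=False, r=False, z=False;
  h=True, i=False, r=True, z=False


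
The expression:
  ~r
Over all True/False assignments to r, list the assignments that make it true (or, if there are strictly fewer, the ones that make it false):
is true only for:
  r=False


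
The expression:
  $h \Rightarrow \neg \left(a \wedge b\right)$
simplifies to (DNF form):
$\neg a \vee \neg b \vee \neg h$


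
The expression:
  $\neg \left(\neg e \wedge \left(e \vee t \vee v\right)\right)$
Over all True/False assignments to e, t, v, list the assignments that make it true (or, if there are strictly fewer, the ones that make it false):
is false only for:
  e=False, t=False, v=True;
  e=False, t=True, v=False;
  e=False, t=True, v=True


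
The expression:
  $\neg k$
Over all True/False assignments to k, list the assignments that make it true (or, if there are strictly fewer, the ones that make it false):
is true only for:
  k=False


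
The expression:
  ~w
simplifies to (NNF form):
~w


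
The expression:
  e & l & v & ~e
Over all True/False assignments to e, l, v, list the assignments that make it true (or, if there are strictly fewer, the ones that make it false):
is never true.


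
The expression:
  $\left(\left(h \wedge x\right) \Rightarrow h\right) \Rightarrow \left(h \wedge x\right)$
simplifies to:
$h \wedge x$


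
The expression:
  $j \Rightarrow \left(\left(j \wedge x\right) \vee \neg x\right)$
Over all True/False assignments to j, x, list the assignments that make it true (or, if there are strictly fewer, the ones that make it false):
is always true.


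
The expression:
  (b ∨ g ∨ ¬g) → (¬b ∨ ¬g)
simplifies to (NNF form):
¬b ∨ ¬g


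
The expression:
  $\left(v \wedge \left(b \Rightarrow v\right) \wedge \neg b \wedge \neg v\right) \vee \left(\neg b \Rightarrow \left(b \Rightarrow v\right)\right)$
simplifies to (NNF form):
$\text{True}$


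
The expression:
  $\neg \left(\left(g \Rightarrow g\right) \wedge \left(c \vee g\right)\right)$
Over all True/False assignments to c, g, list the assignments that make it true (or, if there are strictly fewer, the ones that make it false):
is true only for:
  c=False, g=False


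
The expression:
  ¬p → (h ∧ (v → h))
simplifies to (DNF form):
h ∨ p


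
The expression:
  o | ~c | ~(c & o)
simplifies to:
True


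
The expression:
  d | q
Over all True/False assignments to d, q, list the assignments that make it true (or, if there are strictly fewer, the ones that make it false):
is false only for:
  d=False, q=False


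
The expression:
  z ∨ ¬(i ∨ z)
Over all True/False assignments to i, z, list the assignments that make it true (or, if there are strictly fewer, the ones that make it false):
is false only for:
  i=True, z=False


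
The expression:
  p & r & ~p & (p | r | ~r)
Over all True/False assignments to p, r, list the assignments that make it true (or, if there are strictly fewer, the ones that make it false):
is never true.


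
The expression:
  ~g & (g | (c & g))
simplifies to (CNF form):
False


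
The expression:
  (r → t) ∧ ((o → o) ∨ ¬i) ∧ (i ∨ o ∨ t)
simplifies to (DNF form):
t ∨ (i ∧ ¬r) ∨ (o ∧ ¬r)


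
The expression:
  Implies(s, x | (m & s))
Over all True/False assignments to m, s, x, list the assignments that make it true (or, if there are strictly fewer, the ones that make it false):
is false only for:
  m=False, s=True, x=False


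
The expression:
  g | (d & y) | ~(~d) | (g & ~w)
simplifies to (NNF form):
d | g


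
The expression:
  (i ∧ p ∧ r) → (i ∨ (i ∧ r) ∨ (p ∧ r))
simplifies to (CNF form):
True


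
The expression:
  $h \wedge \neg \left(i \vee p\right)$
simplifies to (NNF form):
$h \wedge \neg i \wedge \neg p$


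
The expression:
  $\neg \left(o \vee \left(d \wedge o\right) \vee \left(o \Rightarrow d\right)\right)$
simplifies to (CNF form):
$\text{False}$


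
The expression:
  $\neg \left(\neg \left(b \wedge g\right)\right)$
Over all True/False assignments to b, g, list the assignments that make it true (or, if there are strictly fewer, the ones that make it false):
is true only for:
  b=True, g=True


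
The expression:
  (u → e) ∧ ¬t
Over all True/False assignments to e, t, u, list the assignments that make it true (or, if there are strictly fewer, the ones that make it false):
is true only for:
  e=False, t=False, u=False;
  e=True, t=False, u=False;
  e=True, t=False, u=True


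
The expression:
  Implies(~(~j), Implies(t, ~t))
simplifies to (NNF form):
~j | ~t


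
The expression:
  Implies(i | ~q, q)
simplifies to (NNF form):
q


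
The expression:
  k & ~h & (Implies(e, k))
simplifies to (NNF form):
k & ~h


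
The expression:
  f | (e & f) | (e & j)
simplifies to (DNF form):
f | (e & j)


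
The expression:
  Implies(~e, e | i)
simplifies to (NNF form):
e | i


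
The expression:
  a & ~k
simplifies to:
a & ~k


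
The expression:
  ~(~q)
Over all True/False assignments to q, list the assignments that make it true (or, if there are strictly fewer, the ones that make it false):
is true only for:
  q=True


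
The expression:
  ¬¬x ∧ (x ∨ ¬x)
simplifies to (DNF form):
x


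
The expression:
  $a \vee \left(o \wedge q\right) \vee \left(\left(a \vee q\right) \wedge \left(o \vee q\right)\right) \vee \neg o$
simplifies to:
$a \vee q \vee \neg o$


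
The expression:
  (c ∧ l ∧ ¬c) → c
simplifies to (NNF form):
True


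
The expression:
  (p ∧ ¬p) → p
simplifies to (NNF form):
True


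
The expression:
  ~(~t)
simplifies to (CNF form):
t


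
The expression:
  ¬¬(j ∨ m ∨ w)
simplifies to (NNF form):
j ∨ m ∨ w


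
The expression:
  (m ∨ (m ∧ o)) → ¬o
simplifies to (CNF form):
¬m ∨ ¬o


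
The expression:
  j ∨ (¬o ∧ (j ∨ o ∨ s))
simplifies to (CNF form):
(j ∨ s) ∧ (j ∨ ¬o)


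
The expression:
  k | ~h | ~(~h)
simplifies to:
True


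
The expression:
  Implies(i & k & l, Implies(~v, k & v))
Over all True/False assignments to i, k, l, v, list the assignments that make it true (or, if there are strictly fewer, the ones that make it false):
is false only for:
  i=True, k=True, l=True, v=False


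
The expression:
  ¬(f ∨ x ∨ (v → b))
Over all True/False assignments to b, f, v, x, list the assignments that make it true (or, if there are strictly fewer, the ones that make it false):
is true only for:
  b=False, f=False, v=True, x=False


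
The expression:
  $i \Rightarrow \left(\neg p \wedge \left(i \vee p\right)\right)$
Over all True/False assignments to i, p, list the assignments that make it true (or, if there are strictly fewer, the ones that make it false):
is false only for:
  i=True, p=True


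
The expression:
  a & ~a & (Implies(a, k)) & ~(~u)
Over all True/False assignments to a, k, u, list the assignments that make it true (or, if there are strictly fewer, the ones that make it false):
is never true.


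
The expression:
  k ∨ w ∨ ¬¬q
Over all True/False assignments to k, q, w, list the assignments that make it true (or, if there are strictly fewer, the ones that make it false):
is false only for:
  k=False, q=False, w=False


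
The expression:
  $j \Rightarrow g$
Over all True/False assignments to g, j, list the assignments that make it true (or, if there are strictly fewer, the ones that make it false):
is false only for:
  g=False, j=True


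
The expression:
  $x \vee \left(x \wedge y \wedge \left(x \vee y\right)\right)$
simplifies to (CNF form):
$x$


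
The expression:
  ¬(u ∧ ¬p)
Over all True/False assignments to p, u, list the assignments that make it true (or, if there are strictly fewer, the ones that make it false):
is false only for:
  p=False, u=True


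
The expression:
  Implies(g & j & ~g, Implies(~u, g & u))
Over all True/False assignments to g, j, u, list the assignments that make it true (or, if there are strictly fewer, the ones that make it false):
is always true.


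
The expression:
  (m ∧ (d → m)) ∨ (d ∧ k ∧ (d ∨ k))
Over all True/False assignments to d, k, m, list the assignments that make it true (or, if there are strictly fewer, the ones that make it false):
is false only for:
  d=False, k=False, m=False;
  d=False, k=True, m=False;
  d=True, k=False, m=False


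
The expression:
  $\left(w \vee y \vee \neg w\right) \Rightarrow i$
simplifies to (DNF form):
$i$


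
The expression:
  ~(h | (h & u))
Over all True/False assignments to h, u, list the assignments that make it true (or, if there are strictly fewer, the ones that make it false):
is true only for:
  h=False, u=False;
  h=False, u=True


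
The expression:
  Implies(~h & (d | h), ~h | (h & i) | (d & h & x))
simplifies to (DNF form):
True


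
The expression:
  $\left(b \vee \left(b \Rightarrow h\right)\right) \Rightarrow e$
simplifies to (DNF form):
$e$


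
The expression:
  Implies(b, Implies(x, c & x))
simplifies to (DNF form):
c | ~b | ~x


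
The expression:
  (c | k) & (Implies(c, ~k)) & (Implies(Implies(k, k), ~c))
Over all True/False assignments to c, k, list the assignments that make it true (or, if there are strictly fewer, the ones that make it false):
is true only for:
  c=False, k=True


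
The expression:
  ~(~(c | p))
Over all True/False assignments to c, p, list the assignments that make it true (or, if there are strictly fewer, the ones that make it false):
is false only for:
  c=False, p=False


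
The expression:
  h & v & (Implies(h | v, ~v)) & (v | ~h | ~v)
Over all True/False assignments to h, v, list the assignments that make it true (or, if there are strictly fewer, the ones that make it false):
is never true.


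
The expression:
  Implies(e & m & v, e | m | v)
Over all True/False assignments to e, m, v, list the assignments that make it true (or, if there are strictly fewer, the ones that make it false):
is always true.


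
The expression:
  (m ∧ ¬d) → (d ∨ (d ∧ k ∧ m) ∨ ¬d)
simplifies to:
True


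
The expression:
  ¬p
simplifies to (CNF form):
¬p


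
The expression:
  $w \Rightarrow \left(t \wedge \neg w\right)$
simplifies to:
$\neg w$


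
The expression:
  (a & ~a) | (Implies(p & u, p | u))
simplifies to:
True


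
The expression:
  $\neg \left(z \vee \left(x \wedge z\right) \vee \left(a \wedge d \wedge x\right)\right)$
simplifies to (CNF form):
$\neg z \wedge \left(\neg a \vee \neg d \vee \neg x\right)$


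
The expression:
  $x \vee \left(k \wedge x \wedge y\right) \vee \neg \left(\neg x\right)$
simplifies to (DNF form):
$x$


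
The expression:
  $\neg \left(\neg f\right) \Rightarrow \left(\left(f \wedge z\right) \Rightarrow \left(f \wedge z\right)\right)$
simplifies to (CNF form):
$\text{True}$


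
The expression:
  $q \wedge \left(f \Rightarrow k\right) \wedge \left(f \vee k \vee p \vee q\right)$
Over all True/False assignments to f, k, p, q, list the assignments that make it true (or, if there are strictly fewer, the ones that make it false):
is true only for:
  f=False, k=False, p=False, q=True;
  f=False, k=False, p=True, q=True;
  f=False, k=True, p=False, q=True;
  f=False, k=True, p=True, q=True;
  f=True, k=True, p=False, q=True;
  f=True, k=True, p=True, q=True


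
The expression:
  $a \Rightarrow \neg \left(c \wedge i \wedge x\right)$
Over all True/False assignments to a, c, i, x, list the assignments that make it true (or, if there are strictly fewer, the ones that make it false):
is false only for:
  a=True, c=True, i=True, x=True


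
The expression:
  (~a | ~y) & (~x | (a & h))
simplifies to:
(a | ~x) & (h | ~x) & (~a | ~y)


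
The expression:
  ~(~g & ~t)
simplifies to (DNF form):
g | t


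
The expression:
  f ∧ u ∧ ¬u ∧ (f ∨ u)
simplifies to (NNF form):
False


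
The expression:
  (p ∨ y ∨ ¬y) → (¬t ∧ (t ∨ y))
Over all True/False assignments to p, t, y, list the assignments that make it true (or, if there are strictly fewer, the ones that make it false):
is true only for:
  p=False, t=False, y=True;
  p=True, t=False, y=True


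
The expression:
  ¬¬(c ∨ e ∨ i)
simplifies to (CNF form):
c ∨ e ∨ i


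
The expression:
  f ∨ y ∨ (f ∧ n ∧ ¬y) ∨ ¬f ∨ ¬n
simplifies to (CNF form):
True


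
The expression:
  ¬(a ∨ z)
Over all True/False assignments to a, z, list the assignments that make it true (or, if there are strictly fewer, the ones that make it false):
is true only for:
  a=False, z=False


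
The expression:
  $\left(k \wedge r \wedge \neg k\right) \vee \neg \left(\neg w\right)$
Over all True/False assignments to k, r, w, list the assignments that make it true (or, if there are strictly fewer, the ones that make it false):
is true only for:
  k=False, r=False, w=True;
  k=False, r=True, w=True;
  k=True, r=False, w=True;
  k=True, r=True, w=True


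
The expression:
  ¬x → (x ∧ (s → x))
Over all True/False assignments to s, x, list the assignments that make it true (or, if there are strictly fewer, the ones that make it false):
is true only for:
  s=False, x=True;
  s=True, x=True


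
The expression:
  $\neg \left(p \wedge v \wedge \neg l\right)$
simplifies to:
$l \vee \neg p \vee \neg v$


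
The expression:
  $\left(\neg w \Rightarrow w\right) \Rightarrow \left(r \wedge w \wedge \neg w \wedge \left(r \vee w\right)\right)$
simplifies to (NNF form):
$\neg w$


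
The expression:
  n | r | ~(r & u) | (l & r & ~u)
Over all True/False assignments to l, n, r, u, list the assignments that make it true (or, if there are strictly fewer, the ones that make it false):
is always true.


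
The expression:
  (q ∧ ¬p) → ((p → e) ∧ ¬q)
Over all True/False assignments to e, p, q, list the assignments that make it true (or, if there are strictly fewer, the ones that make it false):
is false only for:
  e=False, p=False, q=True;
  e=True, p=False, q=True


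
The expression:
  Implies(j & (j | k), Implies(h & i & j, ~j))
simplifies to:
~h | ~i | ~j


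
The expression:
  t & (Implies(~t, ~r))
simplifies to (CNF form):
t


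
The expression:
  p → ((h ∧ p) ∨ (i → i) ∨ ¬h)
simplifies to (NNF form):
True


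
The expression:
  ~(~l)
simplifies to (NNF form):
l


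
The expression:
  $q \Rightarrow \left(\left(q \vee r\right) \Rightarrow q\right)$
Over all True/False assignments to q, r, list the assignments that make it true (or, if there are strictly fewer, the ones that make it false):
is always true.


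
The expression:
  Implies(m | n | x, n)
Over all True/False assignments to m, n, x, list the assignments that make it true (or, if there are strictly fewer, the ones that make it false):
is false only for:
  m=False, n=False, x=True;
  m=True, n=False, x=False;
  m=True, n=False, x=True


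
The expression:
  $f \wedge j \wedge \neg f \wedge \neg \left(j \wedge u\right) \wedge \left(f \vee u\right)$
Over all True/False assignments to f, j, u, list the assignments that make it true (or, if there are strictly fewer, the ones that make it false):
is never true.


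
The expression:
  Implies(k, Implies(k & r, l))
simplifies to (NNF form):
l | ~k | ~r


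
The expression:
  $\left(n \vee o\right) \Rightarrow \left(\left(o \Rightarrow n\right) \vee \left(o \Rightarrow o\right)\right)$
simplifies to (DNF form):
$\text{True}$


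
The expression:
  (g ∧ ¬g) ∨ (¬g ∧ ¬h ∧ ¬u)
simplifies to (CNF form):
¬g ∧ ¬h ∧ ¬u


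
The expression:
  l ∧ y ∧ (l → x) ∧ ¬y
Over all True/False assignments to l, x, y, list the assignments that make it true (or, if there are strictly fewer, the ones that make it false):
is never true.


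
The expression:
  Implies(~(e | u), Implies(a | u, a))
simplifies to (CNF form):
True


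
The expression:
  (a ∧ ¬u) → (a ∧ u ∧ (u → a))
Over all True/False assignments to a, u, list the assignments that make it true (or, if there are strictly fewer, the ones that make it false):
is false only for:
  a=True, u=False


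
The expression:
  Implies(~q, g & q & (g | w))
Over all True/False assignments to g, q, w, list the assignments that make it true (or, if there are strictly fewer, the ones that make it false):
is true only for:
  g=False, q=True, w=False;
  g=False, q=True, w=True;
  g=True, q=True, w=False;
  g=True, q=True, w=True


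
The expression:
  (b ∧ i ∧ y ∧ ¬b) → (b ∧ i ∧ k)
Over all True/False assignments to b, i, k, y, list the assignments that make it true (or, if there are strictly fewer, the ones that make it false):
is always true.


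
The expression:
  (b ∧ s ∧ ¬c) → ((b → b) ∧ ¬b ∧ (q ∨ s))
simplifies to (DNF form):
c ∨ ¬b ∨ ¬s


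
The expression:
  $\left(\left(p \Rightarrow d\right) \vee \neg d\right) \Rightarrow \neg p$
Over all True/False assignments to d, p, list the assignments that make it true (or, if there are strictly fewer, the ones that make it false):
is true only for:
  d=False, p=False;
  d=True, p=False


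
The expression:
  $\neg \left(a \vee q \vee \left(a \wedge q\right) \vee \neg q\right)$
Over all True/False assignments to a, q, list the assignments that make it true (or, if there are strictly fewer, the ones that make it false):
is never true.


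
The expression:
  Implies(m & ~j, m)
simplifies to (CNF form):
True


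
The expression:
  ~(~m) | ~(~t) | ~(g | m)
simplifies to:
m | t | ~g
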